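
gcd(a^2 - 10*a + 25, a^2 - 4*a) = 1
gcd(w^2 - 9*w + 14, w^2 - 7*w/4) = 1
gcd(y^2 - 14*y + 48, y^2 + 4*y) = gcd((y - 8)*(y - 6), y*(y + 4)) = 1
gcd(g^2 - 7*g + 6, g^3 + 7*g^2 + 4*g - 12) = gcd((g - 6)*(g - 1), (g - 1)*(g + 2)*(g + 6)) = g - 1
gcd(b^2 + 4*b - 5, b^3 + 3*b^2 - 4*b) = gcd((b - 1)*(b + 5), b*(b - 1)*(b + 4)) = b - 1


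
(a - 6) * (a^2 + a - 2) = a^3 - 5*a^2 - 8*a + 12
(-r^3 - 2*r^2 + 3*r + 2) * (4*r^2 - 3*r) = -4*r^5 - 5*r^4 + 18*r^3 - r^2 - 6*r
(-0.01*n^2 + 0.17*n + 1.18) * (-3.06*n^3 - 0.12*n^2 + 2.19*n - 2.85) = 0.0306*n^5 - 0.519*n^4 - 3.6531*n^3 + 0.2592*n^2 + 2.0997*n - 3.363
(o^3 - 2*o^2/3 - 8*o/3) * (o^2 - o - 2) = o^5 - 5*o^4/3 - 4*o^3 + 4*o^2 + 16*o/3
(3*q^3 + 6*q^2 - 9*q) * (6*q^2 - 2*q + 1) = 18*q^5 + 30*q^4 - 63*q^3 + 24*q^2 - 9*q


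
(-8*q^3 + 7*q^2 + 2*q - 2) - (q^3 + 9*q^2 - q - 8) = -9*q^3 - 2*q^2 + 3*q + 6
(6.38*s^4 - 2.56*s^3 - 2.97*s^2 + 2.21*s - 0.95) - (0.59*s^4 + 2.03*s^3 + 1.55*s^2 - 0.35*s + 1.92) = 5.79*s^4 - 4.59*s^3 - 4.52*s^2 + 2.56*s - 2.87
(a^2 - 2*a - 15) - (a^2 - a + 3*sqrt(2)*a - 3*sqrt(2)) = -3*sqrt(2)*a - a - 15 + 3*sqrt(2)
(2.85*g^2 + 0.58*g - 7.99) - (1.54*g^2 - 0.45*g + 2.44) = 1.31*g^2 + 1.03*g - 10.43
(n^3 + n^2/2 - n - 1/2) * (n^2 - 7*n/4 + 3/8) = n^5 - 5*n^4/4 - 3*n^3/2 + 23*n^2/16 + n/2 - 3/16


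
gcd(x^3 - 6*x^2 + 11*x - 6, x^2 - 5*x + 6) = x^2 - 5*x + 6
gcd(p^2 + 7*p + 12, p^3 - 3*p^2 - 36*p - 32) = p + 4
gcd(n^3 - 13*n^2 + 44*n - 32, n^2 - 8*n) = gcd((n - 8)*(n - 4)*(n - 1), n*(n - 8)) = n - 8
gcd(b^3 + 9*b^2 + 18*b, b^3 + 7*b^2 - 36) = b^2 + 9*b + 18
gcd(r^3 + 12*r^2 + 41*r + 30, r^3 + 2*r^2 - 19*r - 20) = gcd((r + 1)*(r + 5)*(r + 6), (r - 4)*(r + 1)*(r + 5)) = r^2 + 6*r + 5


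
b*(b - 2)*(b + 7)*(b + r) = b^4 + b^3*r + 5*b^3 + 5*b^2*r - 14*b^2 - 14*b*r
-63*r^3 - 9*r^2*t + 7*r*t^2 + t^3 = (-3*r + t)*(3*r + t)*(7*r + t)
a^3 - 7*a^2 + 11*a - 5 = (a - 5)*(a - 1)^2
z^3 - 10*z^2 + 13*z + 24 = (z - 8)*(z - 3)*(z + 1)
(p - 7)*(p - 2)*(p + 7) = p^3 - 2*p^2 - 49*p + 98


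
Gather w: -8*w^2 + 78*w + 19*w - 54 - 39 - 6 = -8*w^2 + 97*w - 99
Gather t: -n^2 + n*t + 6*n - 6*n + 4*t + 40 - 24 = -n^2 + t*(n + 4) + 16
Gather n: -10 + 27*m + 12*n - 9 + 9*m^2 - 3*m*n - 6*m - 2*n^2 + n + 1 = 9*m^2 + 21*m - 2*n^2 + n*(13 - 3*m) - 18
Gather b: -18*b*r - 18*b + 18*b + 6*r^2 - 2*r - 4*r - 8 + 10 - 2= -18*b*r + 6*r^2 - 6*r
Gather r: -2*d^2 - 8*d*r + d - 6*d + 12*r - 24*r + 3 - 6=-2*d^2 - 5*d + r*(-8*d - 12) - 3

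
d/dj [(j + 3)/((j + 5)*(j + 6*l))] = (-(j + 3)*(j + 5) - (j + 3)*(j + 6*l) + (j + 5)*(j + 6*l))/((j + 5)^2*(j + 6*l)^2)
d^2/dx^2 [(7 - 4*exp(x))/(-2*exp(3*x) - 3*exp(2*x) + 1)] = (64*exp(4*x) - 308*exp(3*x) + 126*exp(2*x) - 92*exp(x) + 4)*exp(x)/(8*exp(7*x) + 20*exp(6*x) + 6*exp(5*x) - 17*exp(4*x) - 8*exp(3*x) + 6*exp(2*x) + 2*exp(x) - 1)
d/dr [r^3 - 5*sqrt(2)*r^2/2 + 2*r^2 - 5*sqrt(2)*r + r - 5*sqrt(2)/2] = 3*r^2 - 5*sqrt(2)*r + 4*r - 5*sqrt(2) + 1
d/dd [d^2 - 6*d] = 2*d - 6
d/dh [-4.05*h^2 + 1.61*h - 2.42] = 1.61 - 8.1*h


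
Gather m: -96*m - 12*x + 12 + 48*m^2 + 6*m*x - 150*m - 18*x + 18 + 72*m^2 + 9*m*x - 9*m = 120*m^2 + m*(15*x - 255) - 30*x + 30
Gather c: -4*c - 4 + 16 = 12 - 4*c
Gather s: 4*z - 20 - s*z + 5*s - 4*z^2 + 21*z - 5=s*(5 - z) - 4*z^2 + 25*z - 25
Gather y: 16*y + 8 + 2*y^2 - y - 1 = 2*y^2 + 15*y + 7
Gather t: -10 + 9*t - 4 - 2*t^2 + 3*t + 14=-2*t^2 + 12*t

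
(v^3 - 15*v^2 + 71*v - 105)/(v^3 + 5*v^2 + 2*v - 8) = (v^3 - 15*v^2 + 71*v - 105)/(v^3 + 5*v^2 + 2*v - 8)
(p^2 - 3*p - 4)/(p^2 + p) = (p - 4)/p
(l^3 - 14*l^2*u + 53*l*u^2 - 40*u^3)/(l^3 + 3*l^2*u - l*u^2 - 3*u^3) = (l^2 - 13*l*u + 40*u^2)/(l^2 + 4*l*u + 3*u^2)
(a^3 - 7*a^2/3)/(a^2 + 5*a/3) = a*(3*a - 7)/(3*a + 5)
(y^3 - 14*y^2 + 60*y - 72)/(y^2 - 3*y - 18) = (y^2 - 8*y + 12)/(y + 3)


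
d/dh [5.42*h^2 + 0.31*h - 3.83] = 10.84*h + 0.31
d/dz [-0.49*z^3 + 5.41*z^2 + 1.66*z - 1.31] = -1.47*z^2 + 10.82*z + 1.66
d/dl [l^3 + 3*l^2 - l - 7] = 3*l^2 + 6*l - 1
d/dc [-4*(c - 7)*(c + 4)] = 12 - 8*c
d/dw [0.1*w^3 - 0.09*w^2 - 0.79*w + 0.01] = 0.3*w^2 - 0.18*w - 0.79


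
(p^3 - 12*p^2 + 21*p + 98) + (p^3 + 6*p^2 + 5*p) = 2*p^3 - 6*p^2 + 26*p + 98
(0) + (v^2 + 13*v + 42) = v^2 + 13*v + 42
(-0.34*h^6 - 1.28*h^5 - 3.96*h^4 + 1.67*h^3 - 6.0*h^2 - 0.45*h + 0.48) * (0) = 0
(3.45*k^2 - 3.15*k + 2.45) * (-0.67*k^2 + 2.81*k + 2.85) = -2.3115*k^4 + 11.805*k^3 - 0.660499999999999*k^2 - 2.093*k + 6.9825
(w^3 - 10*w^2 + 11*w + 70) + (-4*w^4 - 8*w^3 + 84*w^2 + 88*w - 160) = -4*w^4 - 7*w^3 + 74*w^2 + 99*w - 90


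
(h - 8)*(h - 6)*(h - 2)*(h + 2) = h^4 - 14*h^3 + 44*h^2 + 56*h - 192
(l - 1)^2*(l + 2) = l^3 - 3*l + 2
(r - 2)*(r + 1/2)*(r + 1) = r^3 - r^2/2 - 5*r/2 - 1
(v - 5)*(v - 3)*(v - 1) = v^3 - 9*v^2 + 23*v - 15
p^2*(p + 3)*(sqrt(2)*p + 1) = sqrt(2)*p^4 + p^3 + 3*sqrt(2)*p^3 + 3*p^2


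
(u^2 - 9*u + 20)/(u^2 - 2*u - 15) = (u - 4)/(u + 3)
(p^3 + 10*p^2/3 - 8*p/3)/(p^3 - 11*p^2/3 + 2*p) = (p + 4)/(p - 3)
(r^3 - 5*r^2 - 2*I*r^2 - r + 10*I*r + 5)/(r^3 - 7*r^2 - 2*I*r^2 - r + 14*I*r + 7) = (r - 5)/(r - 7)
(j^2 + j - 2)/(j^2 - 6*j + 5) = (j + 2)/(j - 5)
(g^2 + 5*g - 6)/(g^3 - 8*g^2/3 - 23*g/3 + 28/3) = 3*(g + 6)/(3*g^2 - 5*g - 28)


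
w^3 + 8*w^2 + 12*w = w*(w + 2)*(w + 6)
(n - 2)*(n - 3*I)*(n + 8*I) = n^3 - 2*n^2 + 5*I*n^2 + 24*n - 10*I*n - 48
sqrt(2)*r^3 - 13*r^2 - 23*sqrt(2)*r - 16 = (r - 8*sqrt(2))*(r + sqrt(2))*(sqrt(2)*r + 1)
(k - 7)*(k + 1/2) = k^2 - 13*k/2 - 7/2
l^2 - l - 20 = (l - 5)*(l + 4)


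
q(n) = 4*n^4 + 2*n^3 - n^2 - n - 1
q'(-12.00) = -26761.00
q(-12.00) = 79355.00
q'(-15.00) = -52621.00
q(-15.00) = 195539.00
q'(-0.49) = -0.46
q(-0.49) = -0.75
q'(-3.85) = -817.43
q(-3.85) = 752.72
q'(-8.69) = -10030.28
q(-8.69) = 21430.43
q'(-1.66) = -54.34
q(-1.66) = 19.13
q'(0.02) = -1.04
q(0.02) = -1.02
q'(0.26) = -0.83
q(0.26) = -1.27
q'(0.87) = 12.34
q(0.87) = 0.98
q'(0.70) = 6.03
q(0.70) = -0.54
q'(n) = 16*n^3 + 6*n^2 - 2*n - 1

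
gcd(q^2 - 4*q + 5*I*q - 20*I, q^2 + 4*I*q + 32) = 1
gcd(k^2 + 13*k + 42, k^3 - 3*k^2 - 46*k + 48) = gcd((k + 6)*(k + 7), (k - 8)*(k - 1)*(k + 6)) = k + 6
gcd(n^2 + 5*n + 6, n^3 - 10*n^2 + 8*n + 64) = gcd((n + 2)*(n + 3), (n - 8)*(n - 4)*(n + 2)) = n + 2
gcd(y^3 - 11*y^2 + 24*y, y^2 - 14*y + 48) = y - 8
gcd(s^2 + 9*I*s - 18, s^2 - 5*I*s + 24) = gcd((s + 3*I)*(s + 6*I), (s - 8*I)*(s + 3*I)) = s + 3*I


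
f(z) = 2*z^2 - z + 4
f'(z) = 4*z - 1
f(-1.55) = 10.36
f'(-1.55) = -7.20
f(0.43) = 3.94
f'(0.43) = 0.72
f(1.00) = 5.00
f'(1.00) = 3.00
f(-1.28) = 8.56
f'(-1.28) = -6.12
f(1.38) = 6.43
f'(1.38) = 4.52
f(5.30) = 54.88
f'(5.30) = 20.20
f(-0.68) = 5.60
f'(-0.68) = -3.72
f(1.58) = 7.41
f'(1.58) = 5.32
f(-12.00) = 304.00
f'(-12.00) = -49.00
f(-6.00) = 82.00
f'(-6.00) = -25.00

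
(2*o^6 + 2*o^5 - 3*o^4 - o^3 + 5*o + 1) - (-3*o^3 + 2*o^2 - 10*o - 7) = 2*o^6 + 2*o^5 - 3*o^4 + 2*o^3 - 2*o^2 + 15*o + 8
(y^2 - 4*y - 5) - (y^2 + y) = -5*y - 5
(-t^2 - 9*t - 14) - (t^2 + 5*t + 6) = -2*t^2 - 14*t - 20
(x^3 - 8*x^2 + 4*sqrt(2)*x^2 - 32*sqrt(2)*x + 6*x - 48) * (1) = x^3 - 8*x^2 + 4*sqrt(2)*x^2 - 32*sqrt(2)*x + 6*x - 48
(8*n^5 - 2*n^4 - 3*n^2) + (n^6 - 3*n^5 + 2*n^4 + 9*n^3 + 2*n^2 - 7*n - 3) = n^6 + 5*n^5 + 9*n^3 - n^2 - 7*n - 3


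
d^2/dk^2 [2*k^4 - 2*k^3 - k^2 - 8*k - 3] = 24*k^2 - 12*k - 2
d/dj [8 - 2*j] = -2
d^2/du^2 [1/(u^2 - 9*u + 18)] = 2*(-u^2 + 9*u + (2*u - 9)^2 - 18)/(u^2 - 9*u + 18)^3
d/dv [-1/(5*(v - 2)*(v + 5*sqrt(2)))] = (2*v - 2 + 5*sqrt(2))/(5*(v - 2)^2*(v + 5*sqrt(2))^2)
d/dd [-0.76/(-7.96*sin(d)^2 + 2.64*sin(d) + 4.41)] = (2.0064 - 12.0992*sin(d))*cos(d)/(-7.96*sin(d)^2 + 2.64*sin(d) + 4.41)^2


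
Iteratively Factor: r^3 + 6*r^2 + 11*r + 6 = (r + 3)*(r^2 + 3*r + 2) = (r + 2)*(r + 3)*(r + 1)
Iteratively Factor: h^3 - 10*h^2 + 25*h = (h)*(h^2 - 10*h + 25) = h*(h - 5)*(h - 5)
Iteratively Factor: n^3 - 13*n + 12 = (n + 4)*(n^2 - 4*n + 3) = (n - 1)*(n + 4)*(n - 3)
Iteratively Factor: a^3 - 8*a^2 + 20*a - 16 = (a - 2)*(a^2 - 6*a + 8) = (a - 4)*(a - 2)*(a - 2)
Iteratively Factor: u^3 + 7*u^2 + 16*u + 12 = (u + 2)*(u^2 + 5*u + 6) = (u + 2)^2*(u + 3)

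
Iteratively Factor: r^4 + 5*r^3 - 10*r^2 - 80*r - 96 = (r + 2)*(r^3 + 3*r^2 - 16*r - 48) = (r + 2)*(r + 3)*(r^2 - 16) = (r - 4)*(r + 2)*(r + 3)*(r + 4)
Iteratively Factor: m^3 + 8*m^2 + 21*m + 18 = (m + 2)*(m^2 + 6*m + 9) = (m + 2)*(m + 3)*(m + 3)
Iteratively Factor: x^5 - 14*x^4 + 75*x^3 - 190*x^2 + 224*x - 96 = (x - 4)*(x^4 - 10*x^3 + 35*x^2 - 50*x + 24) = (x - 4)*(x - 2)*(x^3 - 8*x^2 + 19*x - 12) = (x - 4)*(x - 3)*(x - 2)*(x^2 - 5*x + 4) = (x - 4)^2*(x - 3)*(x - 2)*(x - 1)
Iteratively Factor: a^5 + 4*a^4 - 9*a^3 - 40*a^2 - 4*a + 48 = (a + 2)*(a^4 + 2*a^3 - 13*a^2 - 14*a + 24) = (a + 2)^2*(a^3 - 13*a + 12) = (a - 3)*(a + 2)^2*(a^2 + 3*a - 4) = (a - 3)*(a - 1)*(a + 2)^2*(a + 4)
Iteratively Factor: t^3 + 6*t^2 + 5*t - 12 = (t - 1)*(t^2 + 7*t + 12) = (t - 1)*(t + 4)*(t + 3)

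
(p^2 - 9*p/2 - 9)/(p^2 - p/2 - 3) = (p - 6)/(p - 2)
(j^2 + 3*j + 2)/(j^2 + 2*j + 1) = (j + 2)/(j + 1)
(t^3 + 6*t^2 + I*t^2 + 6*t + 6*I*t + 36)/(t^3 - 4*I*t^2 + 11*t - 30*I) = (t + 6)/(t - 5*I)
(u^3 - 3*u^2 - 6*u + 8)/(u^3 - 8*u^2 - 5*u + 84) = (u^2 + u - 2)/(u^2 - 4*u - 21)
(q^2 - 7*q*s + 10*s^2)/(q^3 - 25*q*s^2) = (q - 2*s)/(q*(q + 5*s))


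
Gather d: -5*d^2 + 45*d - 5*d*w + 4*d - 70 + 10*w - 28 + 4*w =-5*d^2 + d*(49 - 5*w) + 14*w - 98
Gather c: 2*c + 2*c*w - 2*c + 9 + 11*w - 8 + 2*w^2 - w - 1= 2*c*w + 2*w^2 + 10*w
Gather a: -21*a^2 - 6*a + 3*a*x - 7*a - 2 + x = -21*a^2 + a*(3*x - 13) + x - 2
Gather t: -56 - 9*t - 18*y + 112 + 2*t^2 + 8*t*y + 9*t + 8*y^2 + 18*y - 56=2*t^2 + 8*t*y + 8*y^2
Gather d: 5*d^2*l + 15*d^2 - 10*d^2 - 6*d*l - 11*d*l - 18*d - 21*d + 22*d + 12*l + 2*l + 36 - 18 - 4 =d^2*(5*l + 5) + d*(-17*l - 17) + 14*l + 14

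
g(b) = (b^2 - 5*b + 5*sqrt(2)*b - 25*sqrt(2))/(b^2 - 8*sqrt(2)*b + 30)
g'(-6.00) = -0.09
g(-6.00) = -0.09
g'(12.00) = -0.48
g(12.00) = 3.49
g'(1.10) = -0.60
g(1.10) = -1.70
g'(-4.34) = -0.12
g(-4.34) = -0.26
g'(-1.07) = -0.26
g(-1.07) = -0.84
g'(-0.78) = -0.29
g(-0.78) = -0.92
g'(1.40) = -0.70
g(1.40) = -1.89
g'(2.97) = -2.49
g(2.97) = -3.91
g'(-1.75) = -0.22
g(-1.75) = -0.68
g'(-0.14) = -0.36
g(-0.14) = -1.13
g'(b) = (-2*b + 8*sqrt(2))*(b^2 - 5*b + 5*sqrt(2)*b - 25*sqrt(2))/(b^2 - 8*sqrt(2)*b + 30)^2 + (2*b - 5 + 5*sqrt(2))/(b^2 - 8*sqrt(2)*b + 30) = (-13*sqrt(2)*b^2 + 5*b^2 + 60*b + 50*sqrt(2)*b - 550 + 150*sqrt(2))/(b^4 - 16*sqrt(2)*b^3 + 188*b^2 - 480*sqrt(2)*b + 900)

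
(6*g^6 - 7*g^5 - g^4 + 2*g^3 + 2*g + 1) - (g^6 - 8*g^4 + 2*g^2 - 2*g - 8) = 5*g^6 - 7*g^5 + 7*g^4 + 2*g^3 - 2*g^2 + 4*g + 9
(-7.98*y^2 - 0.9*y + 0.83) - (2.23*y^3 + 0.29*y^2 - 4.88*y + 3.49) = -2.23*y^3 - 8.27*y^2 + 3.98*y - 2.66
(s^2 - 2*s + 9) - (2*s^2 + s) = -s^2 - 3*s + 9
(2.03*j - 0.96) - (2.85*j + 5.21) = -0.82*j - 6.17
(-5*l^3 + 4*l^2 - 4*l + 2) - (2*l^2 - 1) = -5*l^3 + 2*l^2 - 4*l + 3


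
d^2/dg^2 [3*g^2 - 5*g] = 6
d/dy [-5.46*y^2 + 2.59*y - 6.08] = 2.59 - 10.92*y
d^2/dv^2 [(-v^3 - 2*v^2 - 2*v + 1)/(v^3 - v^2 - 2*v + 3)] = 2*(-3*v^6 - 12*v^5 + 18*v^4 + 25*v^3 + 33*v^2 - 48*v - 23)/(v^9 - 3*v^8 - 3*v^7 + 20*v^6 - 12*v^5 - 39*v^4 + 55*v^3 + 9*v^2 - 54*v + 27)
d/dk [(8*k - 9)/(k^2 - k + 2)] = (8*k^2 - 8*k - (2*k - 1)*(8*k - 9) + 16)/(k^2 - k + 2)^2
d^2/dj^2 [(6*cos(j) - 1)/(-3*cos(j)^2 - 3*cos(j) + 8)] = 6*(162*(1 - cos(2*j))^2*cos(j) - 30*(1 - cos(2*j))^2 + 93*cos(j) - 58*cos(2*j) + 387*cos(3*j) - 36*cos(5*j) - 234)/(6*cos(j) + 3*cos(2*j) - 13)^3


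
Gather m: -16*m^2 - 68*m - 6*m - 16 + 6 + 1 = -16*m^2 - 74*m - 9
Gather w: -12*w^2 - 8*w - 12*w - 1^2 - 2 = -12*w^2 - 20*w - 3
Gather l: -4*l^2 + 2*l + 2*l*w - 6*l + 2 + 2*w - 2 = -4*l^2 + l*(2*w - 4) + 2*w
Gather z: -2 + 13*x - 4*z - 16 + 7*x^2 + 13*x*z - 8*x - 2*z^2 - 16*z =7*x^2 + 5*x - 2*z^2 + z*(13*x - 20) - 18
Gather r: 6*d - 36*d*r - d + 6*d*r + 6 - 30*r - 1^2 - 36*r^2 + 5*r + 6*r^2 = 5*d - 30*r^2 + r*(-30*d - 25) + 5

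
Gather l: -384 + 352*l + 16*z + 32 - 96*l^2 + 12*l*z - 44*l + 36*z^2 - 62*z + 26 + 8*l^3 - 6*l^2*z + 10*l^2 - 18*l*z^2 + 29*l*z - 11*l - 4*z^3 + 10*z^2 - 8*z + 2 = 8*l^3 + l^2*(-6*z - 86) + l*(-18*z^2 + 41*z + 297) - 4*z^3 + 46*z^2 - 54*z - 324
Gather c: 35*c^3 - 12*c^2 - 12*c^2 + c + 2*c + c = 35*c^3 - 24*c^2 + 4*c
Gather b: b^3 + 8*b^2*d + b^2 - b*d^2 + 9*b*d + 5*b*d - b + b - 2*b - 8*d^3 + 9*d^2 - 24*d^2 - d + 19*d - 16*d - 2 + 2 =b^3 + b^2*(8*d + 1) + b*(-d^2 + 14*d - 2) - 8*d^3 - 15*d^2 + 2*d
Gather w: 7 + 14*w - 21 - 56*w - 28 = -42*w - 42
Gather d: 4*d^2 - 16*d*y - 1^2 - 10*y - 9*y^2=4*d^2 - 16*d*y - 9*y^2 - 10*y - 1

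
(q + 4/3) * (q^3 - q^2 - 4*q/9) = q^4 + q^3/3 - 16*q^2/9 - 16*q/27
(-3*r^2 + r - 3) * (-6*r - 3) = 18*r^3 + 3*r^2 + 15*r + 9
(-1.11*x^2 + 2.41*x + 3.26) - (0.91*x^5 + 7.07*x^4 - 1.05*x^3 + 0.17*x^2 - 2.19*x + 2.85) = -0.91*x^5 - 7.07*x^4 + 1.05*x^3 - 1.28*x^2 + 4.6*x + 0.41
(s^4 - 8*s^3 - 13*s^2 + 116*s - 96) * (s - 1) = s^5 - 9*s^4 - 5*s^3 + 129*s^2 - 212*s + 96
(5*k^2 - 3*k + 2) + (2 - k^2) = 4*k^2 - 3*k + 4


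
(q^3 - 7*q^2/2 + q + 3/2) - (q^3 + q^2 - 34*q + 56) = -9*q^2/2 + 35*q - 109/2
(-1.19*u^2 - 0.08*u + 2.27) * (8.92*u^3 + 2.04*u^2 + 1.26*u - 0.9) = -10.6148*u^5 - 3.1412*u^4 + 18.5858*u^3 + 5.601*u^2 + 2.9322*u - 2.043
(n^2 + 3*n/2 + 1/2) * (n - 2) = n^3 - n^2/2 - 5*n/2 - 1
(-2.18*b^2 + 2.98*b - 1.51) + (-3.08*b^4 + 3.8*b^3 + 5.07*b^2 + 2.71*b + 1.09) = -3.08*b^4 + 3.8*b^3 + 2.89*b^2 + 5.69*b - 0.42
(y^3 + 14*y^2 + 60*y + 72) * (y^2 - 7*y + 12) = y^5 + 7*y^4 - 26*y^3 - 180*y^2 + 216*y + 864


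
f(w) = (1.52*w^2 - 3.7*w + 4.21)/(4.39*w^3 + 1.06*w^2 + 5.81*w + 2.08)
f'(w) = (3.04*w - 3.7)/(4.39*w^3 + 1.06*w^2 + 5.81*w + 2.08) + (-13.17*w^2 - 2.12*w - 5.81)*(1.52*w^2 - 3.7*w + 4.21)/(4.39*w^3 + 1.06*w^2 + 5.81*w + 2.08)^2 = (-6.6728*w^4 + 32.486*w^3 - 42.6925*w^2 - 2.602*w - 32.1561)/(19.2721*w^6 + 9.3068*w^5 + 52.1354*w^4 + 30.5796*w^3 + 38.1657*w^2 + 24.1696*w + 4.3264)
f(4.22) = 0.04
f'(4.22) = -0.00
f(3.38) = 0.04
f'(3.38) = -0.00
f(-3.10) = -0.22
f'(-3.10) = -0.11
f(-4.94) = -0.11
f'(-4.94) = -0.03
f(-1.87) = -0.49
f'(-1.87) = -0.41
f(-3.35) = -0.20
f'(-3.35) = -0.09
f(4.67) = 0.04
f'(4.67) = -0.00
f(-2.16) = -0.39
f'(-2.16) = -0.28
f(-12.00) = -0.04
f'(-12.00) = -0.00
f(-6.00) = -0.09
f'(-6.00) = -0.02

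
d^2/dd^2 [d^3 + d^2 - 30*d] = 6*d + 2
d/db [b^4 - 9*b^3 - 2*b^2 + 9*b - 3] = 4*b^3 - 27*b^2 - 4*b + 9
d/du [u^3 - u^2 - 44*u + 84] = 3*u^2 - 2*u - 44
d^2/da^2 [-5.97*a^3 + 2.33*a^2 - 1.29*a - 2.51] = 4.66 - 35.82*a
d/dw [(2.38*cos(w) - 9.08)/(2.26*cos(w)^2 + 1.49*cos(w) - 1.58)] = (5.3788*cos(w)^2 - 41.0416*cos(w) - 9.7688)*sin(w)/(5.1076*cos(w)^4 + 6.7348*cos(w)^3 - 4.9215*cos(w)^2 - 4.7084*cos(w) + 2.4964)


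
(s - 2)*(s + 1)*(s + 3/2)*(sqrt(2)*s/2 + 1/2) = sqrt(2)*s^4/2 + sqrt(2)*s^3/4 + s^3/2 - 7*sqrt(2)*s^2/4 + s^2/4 - 3*sqrt(2)*s/2 - 7*s/4 - 3/2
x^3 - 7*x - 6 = (x - 3)*(x + 1)*(x + 2)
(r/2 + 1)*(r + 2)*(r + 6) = r^3/2 + 5*r^2 + 14*r + 12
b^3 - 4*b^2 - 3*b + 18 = (b - 3)^2*(b + 2)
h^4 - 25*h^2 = h^2*(h - 5)*(h + 5)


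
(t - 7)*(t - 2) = t^2 - 9*t + 14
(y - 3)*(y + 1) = y^2 - 2*y - 3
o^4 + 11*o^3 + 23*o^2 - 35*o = o*(o - 1)*(o + 5)*(o + 7)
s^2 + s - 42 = (s - 6)*(s + 7)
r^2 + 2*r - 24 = (r - 4)*(r + 6)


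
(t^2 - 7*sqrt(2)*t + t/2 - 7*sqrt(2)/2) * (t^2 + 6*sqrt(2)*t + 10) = t^4 - sqrt(2)*t^3 + t^3/2 - 74*t^2 - sqrt(2)*t^2/2 - 70*sqrt(2)*t - 37*t - 35*sqrt(2)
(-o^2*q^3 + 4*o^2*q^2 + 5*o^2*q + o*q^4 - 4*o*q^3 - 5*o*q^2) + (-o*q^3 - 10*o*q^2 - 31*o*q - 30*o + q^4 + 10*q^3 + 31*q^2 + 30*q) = -o^2*q^3 + 4*o^2*q^2 + 5*o^2*q + o*q^4 - 5*o*q^3 - 15*o*q^2 - 31*o*q - 30*o + q^4 + 10*q^3 + 31*q^2 + 30*q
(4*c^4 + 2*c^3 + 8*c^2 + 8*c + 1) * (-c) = -4*c^5 - 2*c^4 - 8*c^3 - 8*c^2 - c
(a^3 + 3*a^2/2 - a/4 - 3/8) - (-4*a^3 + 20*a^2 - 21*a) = 5*a^3 - 37*a^2/2 + 83*a/4 - 3/8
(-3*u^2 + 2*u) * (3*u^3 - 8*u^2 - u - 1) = -9*u^5 + 30*u^4 - 13*u^3 + u^2 - 2*u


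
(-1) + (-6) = -7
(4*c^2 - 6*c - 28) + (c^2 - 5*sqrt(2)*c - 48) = 5*c^2 - 5*sqrt(2)*c - 6*c - 76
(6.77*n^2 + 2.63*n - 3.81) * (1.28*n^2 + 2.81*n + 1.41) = 8.6656*n^4 + 22.3901*n^3 + 12.0592*n^2 - 6.9978*n - 5.3721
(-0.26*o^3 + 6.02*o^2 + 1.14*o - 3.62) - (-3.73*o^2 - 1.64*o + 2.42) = -0.26*o^3 + 9.75*o^2 + 2.78*o - 6.04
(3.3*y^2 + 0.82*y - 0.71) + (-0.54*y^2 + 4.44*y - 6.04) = 2.76*y^2 + 5.26*y - 6.75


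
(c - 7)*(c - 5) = c^2 - 12*c + 35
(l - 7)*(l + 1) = l^2 - 6*l - 7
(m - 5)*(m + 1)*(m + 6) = m^3 + 2*m^2 - 29*m - 30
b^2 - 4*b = b*(b - 4)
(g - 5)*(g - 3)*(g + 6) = g^3 - 2*g^2 - 33*g + 90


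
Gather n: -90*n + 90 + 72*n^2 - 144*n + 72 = 72*n^2 - 234*n + 162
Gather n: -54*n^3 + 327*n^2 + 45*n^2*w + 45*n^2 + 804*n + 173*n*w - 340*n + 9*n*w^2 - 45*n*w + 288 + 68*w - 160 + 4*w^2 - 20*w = -54*n^3 + n^2*(45*w + 372) + n*(9*w^2 + 128*w + 464) + 4*w^2 + 48*w + 128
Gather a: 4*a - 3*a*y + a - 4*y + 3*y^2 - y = a*(5 - 3*y) + 3*y^2 - 5*y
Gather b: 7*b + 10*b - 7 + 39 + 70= 17*b + 102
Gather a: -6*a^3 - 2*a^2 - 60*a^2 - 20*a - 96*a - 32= -6*a^3 - 62*a^2 - 116*a - 32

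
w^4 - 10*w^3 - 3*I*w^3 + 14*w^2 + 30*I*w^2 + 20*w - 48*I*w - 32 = (w - 8)*(w - 2)*(w - 2*I)*(w - I)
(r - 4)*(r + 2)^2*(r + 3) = r^4 + 3*r^3 - 12*r^2 - 52*r - 48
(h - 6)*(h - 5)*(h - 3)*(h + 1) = h^4 - 13*h^3 + 49*h^2 - 27*h - 90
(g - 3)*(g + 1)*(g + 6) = g^3 + 4*g^2 - 15*g - 18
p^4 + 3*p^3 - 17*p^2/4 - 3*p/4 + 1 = (p - 1)*(p - 1/2)*(p + 1/2)*(p + 4)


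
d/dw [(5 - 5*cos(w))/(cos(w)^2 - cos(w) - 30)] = 5*(sin(w)^2 + 2*cos(w) - 32)*sin(w)/(sin(w)^2 + cos(w) + 29)^2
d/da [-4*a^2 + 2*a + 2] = 2 - 8*a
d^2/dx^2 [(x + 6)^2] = 2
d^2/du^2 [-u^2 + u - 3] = -2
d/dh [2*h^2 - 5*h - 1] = 4*h - 5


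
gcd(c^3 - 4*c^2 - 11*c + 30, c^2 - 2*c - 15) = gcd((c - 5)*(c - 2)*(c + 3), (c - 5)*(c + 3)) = c^2 - 2*c - 15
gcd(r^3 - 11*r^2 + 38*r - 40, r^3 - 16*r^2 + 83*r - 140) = r^2 - 9*r + 20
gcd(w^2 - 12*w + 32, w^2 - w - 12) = w - 4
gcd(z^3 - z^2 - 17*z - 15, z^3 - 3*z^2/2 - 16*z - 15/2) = z^2 - 2*z - 15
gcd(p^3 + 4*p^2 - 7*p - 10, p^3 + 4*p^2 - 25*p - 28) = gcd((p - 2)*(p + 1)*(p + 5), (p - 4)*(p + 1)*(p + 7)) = p + 1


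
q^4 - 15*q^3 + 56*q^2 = q^2*(q - 8)*(q - 7)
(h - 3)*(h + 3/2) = h^2 - 3*h/2 - 9/2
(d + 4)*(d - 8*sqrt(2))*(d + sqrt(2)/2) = d^3 - 15*sqrt(2)*d^2/2 + 4*d^2 - 30*sqrt(2)*d - 8*d - 32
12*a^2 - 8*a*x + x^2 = (-6*a + x)*(-2*a + x)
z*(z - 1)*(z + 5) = z^3 + 4*z^2 - 5*z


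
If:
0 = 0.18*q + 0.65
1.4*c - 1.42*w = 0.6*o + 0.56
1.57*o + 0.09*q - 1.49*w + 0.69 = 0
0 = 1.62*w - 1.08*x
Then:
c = 0.947346072186837*x + 0.300363967242948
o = 0.632696390658174*x - 0.232484076433121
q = -3.61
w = 0.666666666666667*x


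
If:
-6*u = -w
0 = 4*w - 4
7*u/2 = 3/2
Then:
No Solution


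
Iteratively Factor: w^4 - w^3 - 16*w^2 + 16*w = (w - 4)*(w^3 + 3*w^2 - 4*w) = (w - 4)*(w + 4)*(w^2 - w) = w*(w - 4)*(w + 4)*(w - 1)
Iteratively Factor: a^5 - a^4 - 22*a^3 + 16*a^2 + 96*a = (a + 2)*(a^4 - 3*a^3 - 16*a^2 + 48*a) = (a - 3)*(a + 2)*(a^3 - 16*a) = (a - 4)*(a - 3)*(a + 2)*(a^2 + 4*a) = a*(a - 4)*(a - 3)*(a + 2)*(a + 4)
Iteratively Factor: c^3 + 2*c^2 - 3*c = (c + 3)*(c^2 - c) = c*(c + 3)*(c - 1)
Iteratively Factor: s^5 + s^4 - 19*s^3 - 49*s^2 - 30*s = (s + 2)*(s^4 - s^3 - 17*s^2 - 15*s) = (s + 1)*(s + 2)*(s^3 - 2*s^2 - 15*s) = (s + 1)*(s + 2)*(s + 3)*(s^2 - 5*s) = (s - 5)*(s + 1)*(s + 2)*(s + 3)*(s)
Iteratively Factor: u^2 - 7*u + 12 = (u - 4)*(u - 3)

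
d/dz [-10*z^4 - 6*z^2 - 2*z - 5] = -40*z^3 - 12*z - 2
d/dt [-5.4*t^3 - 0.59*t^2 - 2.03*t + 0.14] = -16.2*t^2 - 1.18*t - 2.03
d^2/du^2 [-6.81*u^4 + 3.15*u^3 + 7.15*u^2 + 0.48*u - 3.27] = -81.72*u^2 + 18.9*u + 14.3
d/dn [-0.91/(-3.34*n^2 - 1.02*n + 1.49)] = (-6.0788*n - 0.9282)/(3.34*n^2 + 1.02*n - 1.49)^2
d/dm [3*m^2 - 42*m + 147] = 6*m - 42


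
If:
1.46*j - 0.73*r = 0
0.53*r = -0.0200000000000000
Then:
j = -0.02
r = -0.04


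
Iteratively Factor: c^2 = (c)*(c)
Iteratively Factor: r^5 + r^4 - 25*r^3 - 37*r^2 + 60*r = (r - 5)*(r^4 + 6*r^3 + 5*r^2 - 12*r) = (r - 5)*(r - 1)*(r^3 + 7*r^2 + 12*r) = r*(r - 5)*(r - 1)*(r^2 + 7*r + 12) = r*(r - 5)*(r - 1)*(r + 3)*(r + 4)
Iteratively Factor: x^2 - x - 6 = (x - 3)*(x + 2)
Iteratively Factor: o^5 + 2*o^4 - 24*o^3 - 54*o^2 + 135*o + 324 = (o - 4)*(o^4 + 6*o^3 - 54*o - 81) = (o - 4)*(o + 3)*(o^3 + 3*o^2 - 9*o - 27) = (o - 4)*(o + 3)^2*(o^2 - 9) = (o - 4)*(o - 3)*(o + 3)^2*(o + 3)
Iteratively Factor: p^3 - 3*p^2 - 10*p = (p + 2)*(p^2 - 5*p) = (p - 5)*(p + 2)*(p)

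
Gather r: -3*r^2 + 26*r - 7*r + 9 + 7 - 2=-3*r^2 + 19*r + 14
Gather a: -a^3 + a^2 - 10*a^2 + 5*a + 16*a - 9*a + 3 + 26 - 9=-a^3 - 9*a^2 + 12*a + 20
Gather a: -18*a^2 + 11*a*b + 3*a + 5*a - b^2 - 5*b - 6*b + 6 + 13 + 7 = -18*a^2 + a*(11*b + 8) - b^2 - 11*b + 26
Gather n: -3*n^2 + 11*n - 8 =-3*n^2 + 11*n - 8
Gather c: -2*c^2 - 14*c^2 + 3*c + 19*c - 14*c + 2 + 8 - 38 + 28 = -16*c^2 + 8*c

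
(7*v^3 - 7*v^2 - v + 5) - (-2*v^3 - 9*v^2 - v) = 9*v^3 + 2*v^2 + 5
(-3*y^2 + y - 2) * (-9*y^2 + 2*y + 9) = 27*y^4 - 15*y^3 - 7*y^2 + 5*y - 18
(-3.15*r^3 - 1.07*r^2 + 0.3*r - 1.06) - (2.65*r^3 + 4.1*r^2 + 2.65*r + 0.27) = -5.8*r^3 - 5.17*r^2 - 2.35*r - 1.33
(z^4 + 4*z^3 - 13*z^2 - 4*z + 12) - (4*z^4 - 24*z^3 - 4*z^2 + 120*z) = -3*z^4 + 28*z^3 - 9*z^2 - 124*z + 12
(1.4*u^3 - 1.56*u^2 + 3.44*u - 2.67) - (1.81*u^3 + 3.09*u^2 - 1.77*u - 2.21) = -0.41*u^3 - 4.65*u^2 + 5.21*u - 0.46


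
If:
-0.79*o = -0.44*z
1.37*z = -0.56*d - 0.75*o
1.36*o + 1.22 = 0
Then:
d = 5.14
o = -0.90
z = -1.61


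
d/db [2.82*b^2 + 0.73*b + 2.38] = 5.64*b + 0.73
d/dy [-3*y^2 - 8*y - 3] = -6*y - 8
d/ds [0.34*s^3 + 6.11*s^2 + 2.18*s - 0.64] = 1.02*s^2 + 12.22*s + 2.18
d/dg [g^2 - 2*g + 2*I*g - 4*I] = 2*g - 2 + 2*I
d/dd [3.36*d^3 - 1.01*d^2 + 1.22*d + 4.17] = 10.08*d^2 - 2.02*d + 1.22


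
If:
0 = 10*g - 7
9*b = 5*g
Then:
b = 7/18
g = 7/10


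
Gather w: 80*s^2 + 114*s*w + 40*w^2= 80*s^2 + 114*s*w + 40*w^2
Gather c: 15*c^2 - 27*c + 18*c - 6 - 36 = 15*c^2 - 9*c - 42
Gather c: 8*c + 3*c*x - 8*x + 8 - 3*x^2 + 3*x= c*(3*x + 8) - 3*x^2 - 5*x + 8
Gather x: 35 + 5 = 40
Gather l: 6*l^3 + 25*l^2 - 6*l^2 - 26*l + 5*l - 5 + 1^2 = 6*l^3 + 19*l^2 - 21*l - 4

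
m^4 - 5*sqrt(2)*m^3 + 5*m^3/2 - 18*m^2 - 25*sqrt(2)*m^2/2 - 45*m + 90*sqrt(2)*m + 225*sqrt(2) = (m + 5/2)*(m - 5*sqrt(2))*(m - 3*sqrt(2))*(m + 3*sqrt(2))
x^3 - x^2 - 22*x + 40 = (x - 4)*(x - 2)*(x + 5)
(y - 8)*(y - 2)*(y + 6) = y^3 - 4*y^2 - 44*y + 96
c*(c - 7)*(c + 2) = c^3 - 5*c^2 - 14*c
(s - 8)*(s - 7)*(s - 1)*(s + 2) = s^4 - 14*s^3 + 39*s^2 + 86*s - 112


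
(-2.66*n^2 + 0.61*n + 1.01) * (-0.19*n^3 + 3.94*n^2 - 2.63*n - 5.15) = 0.5054*n^5 - 10.5963*n^4 + 9.2073*n^3 + 16.0741*n^2 - 5.7978*n - 5.2015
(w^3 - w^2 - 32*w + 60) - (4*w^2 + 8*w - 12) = w^3 - 5*w^2 - 40*w + 72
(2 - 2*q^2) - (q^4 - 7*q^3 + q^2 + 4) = -q^4 + 7*q^3 - 3*q^2 - 2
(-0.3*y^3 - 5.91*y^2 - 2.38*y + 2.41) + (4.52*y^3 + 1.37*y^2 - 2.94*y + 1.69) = 4.22*y^3 - 4.54*y^2 - 5.32*y + 4.1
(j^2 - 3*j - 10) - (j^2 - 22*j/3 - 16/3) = 13*j/3 - 14/3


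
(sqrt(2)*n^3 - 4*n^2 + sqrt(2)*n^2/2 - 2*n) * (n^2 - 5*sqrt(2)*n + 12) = sqrt(2)*n^5 - 14*n^4 + sqrt(2)*n^4/2 - 7*n^3 + 32*sqrt(2)*n^3 - 48*n^2 + 16*sqrt(2)*n^2 - 24*n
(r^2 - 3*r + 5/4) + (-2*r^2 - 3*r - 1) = -r^2 - 6*r + 1/4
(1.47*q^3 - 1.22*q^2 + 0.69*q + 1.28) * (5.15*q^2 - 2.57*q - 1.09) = 7.5705*q^5 - 10.0609*q^4 + 5.0866*q^3 + 6.1485*q^2 - 4.0417*q - 1.3952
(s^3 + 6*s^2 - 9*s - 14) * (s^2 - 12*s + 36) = s^5 - 6*s^4 - 45*s^3 + 310*s^2 - 156*s - 504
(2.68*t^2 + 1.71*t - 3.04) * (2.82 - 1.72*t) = -4.6096*t^3 + 4.6164*t^2 + 10.051*t - 8.5728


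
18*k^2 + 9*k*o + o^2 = (3*k + o)*(6*k + o)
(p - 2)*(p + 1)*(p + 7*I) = p^3 - p^2 + 7*I*p^2 - 2*p - 7*I*p - 14*I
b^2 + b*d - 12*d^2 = (b - 3*d)*(b + 4*d)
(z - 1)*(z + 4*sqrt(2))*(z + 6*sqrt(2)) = z^3 - z^2 + 10*sqrt(2)*z^2 - 10*sqrt(2)*z + 48*z - 48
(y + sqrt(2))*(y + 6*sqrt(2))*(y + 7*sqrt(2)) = y^3 + 14*sqrt(2)*y^2 + 110*y + 84*sqrt(2)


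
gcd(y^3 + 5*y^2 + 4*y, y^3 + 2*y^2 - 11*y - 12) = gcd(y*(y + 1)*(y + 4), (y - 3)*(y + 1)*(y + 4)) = y^2 + 5*y + 4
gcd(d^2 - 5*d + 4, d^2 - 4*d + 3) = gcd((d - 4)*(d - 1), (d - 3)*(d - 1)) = d - 1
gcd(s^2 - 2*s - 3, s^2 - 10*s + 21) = s - 3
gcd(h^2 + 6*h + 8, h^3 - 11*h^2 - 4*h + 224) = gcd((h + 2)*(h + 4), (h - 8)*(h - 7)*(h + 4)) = h + 4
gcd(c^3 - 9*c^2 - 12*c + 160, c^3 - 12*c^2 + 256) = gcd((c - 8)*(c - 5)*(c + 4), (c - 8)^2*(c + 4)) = c^2 - 4*c - 32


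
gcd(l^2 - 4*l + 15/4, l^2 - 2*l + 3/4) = l - 3/2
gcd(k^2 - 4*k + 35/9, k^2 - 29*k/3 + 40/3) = k - 5/3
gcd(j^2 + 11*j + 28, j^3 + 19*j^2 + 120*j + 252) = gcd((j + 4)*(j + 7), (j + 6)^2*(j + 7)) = j + 7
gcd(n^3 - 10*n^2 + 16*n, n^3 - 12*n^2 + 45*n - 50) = n - 2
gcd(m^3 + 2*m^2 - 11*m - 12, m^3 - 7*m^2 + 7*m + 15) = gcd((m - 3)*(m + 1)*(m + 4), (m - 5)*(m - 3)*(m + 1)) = m^2 - 2*m - 3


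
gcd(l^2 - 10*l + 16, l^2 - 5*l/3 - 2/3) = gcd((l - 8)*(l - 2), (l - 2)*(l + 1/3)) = l - 2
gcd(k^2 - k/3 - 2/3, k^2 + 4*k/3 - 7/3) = k - 1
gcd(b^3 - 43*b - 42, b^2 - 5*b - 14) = b - 7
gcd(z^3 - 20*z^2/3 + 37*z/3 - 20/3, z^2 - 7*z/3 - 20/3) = z - 4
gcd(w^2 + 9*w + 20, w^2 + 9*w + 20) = w^2 + 9*w + 20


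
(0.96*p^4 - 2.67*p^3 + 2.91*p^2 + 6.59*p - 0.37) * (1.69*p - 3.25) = 1.6224*p^5 - 7.6323*p^4 + 13.5954*p^3 + 1.6796*p^2 - 22.0428*p + 1.2025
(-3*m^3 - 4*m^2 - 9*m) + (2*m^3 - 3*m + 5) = -m^3 - 4*m^2 - 12*m + 5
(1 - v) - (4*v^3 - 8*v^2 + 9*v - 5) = -4*v^3 + 8*v^2 - 10*v + 6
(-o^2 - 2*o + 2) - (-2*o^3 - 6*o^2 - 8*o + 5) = 2*o^3 + 5*o^2 + 6*o - 3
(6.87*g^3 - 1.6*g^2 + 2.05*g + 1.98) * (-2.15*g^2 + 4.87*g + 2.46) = -14.7705*g^5 + 36.8969*g^4 + 4.7007*g^3 + 1.7905*g^2 + 14.6856*g + 4.8708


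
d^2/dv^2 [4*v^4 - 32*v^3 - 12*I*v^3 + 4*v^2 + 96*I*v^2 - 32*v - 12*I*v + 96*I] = 48*v^2 + v*(-192 - 72*I) + 8 + 192*I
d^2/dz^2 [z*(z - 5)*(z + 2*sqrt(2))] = 6*z - 10 + 4*sqrt(2)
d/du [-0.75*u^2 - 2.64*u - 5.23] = -1.5*u - 2.64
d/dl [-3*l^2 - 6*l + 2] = -6*l - 6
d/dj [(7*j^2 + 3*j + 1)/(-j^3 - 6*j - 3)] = (-(14*j + 3)*(j^3 + 6*j + 3) + 3*(j^2 + 2)*(7*j^2 + 3*j + 1))/(j^3 + 6*j + 3)^2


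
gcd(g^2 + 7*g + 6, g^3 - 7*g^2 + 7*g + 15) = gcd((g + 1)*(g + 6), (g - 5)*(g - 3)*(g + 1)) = g + 1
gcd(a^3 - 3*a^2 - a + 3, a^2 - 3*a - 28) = 1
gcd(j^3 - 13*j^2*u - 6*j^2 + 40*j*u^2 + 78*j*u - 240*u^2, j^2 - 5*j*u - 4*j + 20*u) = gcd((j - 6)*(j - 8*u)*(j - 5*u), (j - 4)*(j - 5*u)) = -j + 5*u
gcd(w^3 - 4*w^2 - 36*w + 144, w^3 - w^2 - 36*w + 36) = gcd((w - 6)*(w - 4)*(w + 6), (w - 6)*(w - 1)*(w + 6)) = w^2 - 36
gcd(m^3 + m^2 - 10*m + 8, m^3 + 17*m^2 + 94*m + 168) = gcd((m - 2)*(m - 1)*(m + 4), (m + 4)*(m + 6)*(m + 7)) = m + 4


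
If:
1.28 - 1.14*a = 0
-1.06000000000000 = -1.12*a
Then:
No Solution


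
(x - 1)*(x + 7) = x^2 + 6*x - 7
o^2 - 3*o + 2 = (o - 2)*(o - 1)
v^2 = v^2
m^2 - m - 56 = (m - 8)*(m + 7)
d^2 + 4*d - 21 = (d - 3)*(d + 7)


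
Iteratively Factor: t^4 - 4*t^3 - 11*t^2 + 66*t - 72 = (t - 2)*(t^3 - 2*t^2 - 15*t + 36) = (t - 3)*(t - 2)*(t^2 + t - 12) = (t - 3)^2*(t - 2)*(t + 4)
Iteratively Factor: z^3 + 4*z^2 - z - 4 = (z + 1)*(z^2 + 3*z - 4) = (z + 1)*(z + 4)*(z - 1)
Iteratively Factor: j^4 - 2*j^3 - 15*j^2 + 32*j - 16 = (j - 4)*(j^3 + 2*j^2 - 7*j + 4) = (j - 4)*(j + 4)*(j^2 - 2*j + 1) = (j - 4)*(j - 1)*(j + 4)*(j - 1)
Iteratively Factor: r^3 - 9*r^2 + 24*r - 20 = (r - 2)*(r^2 - 7*r + 10) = (r - 2)^2*(r - 5)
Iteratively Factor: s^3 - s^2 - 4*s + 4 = (s + 2)*(s^2 - 3*s + 2) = (s - 2)*(s + 2)*(s - 1)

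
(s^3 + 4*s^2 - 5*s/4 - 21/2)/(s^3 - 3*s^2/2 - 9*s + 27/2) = (s^2 + 11*s/2 + 7)/(s^2 - 9)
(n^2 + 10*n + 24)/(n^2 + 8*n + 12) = (n + 4)/(n + 2)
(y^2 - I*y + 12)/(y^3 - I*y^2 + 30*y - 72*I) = (y + 3*I)/(y^2 + 3*I*y + 18)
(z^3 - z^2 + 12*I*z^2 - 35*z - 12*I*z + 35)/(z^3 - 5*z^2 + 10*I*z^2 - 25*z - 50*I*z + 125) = (z^2 + z*(-1 + 7*I) - 7*I)/(z^2 + 5*z*(-1 + I) - 25*I)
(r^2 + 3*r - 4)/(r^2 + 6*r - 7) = (r + 4)/(r + 7)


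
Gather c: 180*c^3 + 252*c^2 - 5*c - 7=180*c^3 + 252*c^2 - 5*c - 7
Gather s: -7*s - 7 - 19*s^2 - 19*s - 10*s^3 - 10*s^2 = -10*s^3 - 29*s^2 - 26*s - 7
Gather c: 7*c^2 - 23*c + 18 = 7*c^2 - 23*c + 18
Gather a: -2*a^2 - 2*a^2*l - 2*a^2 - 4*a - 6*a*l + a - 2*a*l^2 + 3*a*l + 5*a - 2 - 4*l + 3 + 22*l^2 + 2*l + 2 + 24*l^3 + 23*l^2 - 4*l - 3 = a^2*(-2*l - 4) + a*(-2*l^2 - 3*l + 2) + 24*l^3 + 45*l^2 - 6*l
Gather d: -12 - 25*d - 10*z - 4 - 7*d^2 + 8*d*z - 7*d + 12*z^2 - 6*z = -7*d^2 + d*(8*z - 32) + 12*z^2 - 16*z - 16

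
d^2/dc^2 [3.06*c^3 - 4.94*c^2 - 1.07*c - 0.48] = 18.36*c - 9.88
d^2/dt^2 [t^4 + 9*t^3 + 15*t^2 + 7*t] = 12*t^2 + 54*t + 30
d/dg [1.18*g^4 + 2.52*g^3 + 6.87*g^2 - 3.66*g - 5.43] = 4.72*g^3 + 7.56*g^2 + 13.74*g - 3.66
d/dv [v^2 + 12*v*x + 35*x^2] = 2*v + 12*x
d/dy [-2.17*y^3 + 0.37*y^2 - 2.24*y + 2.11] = -6.51*y^2 + 0.74*y - 2.24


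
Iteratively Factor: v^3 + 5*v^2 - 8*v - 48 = (v - 3)*(v^2 + 8*v + 16) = (v - 3)*(v + 4)*(v + 4)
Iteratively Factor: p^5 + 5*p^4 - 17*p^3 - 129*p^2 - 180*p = (p + 4)*(p^4 + p^3 - 21*p^2 - 45*p) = p*(p + 4)*(p^3 + p^2 - 21*p - 45) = p*(p + 3)*(p + 4)*(p^2 - 2*p - 15) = p*(p - 5)*(p + 3)*(p + 4)*(p + 3)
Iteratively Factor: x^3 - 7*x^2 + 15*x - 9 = (x - 3)*(x^2 - 4*x + 3) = (x - 3)^2*(x - 1)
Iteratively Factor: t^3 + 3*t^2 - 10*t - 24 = (t + 4)*(t^2 - t - 6) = (t - 3)*(t + 4)*(t + 2)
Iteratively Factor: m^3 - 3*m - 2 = (m + 1)*(m^2 - m - 2) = (m + 1)^2*(m - 2)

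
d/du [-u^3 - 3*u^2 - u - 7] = -3*u^2 - 6*u - 1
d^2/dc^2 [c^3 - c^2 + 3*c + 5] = 6*c - 2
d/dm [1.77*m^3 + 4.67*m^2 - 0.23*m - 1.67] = 5.31*m^2 + 9.34*m - 0.23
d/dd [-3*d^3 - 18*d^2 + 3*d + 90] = -9*d^2 - 36*d + 3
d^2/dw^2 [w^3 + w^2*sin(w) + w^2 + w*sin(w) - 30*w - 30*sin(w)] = -w^2*sin(w) - w*sin(w) + 4*w*cos(w) + 6*w + 32*sin(w) + 2*cos(w) + 2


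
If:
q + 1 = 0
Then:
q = -1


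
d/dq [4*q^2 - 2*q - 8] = 8*q - 2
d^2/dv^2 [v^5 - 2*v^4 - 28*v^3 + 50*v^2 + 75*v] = 20*v^3 - 24*v^2 - 168*v + 100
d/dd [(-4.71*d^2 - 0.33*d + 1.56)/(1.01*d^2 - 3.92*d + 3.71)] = (18.7965*d^2 - 38.0994*d + 4.8909)/(1.0201*d^4 - 7.9184*d^3 + 22.8606*d^2 - 29.0864*d + 13.7641)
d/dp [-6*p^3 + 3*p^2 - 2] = 6*p*(1 - 3*p)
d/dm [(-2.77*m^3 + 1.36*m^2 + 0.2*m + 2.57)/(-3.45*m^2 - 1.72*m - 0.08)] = (9.5565*m^4 + 9.5288*m^3 - 0.9844*m^2 + 17.5154*m + 4.4044)/(11.9025*m^4 + 11.868*m^3 + 3.5104*m^2 + 0.2752*m + 0.0064)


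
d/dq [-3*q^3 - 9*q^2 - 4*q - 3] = -9*q^2 - 18*q - 4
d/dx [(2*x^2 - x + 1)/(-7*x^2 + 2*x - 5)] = 3*(-x^2 - 2*x + 1)/(49*x^4 - 28*x^3 + 74*x^2 - 20*x + 25)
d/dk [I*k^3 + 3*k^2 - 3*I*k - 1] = 3*I*k^2 + 6*k - 3*I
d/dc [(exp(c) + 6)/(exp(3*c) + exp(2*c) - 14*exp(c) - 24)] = (-(exp(c) + 6)*(3*exp(2*c) + 2*exp(c) - 14) + exp(3*c) + exp(2*c) - 14*exp(c) - 24)*exp(c)/(exp(3*c) + exp(2*c) - 14*exp(c) - 24)^2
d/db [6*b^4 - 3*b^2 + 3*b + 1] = 24*b^3 - 6*b + 3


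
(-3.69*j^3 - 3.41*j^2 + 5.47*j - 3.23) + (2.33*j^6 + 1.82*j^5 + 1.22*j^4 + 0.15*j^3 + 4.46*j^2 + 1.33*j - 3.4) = 2.33*j^6 + 1.82*j^5 + 1.22*j^4 - 3.54*j^3 + 1.05*j^2 + 6.8*j - 6.63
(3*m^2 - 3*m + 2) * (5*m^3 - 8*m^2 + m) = 15*m^5 - 39*m^4 + 37*m^3 - 19*m^2 + 2*m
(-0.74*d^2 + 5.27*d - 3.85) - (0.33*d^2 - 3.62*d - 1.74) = -1.07*d^2 + 8.89*d - 2.11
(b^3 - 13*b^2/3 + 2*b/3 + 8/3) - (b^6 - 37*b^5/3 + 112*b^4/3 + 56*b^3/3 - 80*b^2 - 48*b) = -b^6 + 37*b^5/3 - 112*b^4/3 - 53*b^3/3 + 227*b^2/3 + 146*b/3 + 8/3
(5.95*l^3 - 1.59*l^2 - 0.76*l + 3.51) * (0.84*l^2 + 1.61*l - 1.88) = 4.998*l^5 + 8.2439*l^4 - 14.3843*l^3 + 4.714*l^2 + 7.0799*l - 6.5988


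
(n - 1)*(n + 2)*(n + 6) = n^3 + 7*n^2 + 4*n - 12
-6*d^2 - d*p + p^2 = (-3*d + p)*(2*d + p)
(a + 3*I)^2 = a^2 + 6*I*a - 9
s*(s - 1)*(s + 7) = s^3 + 6*s^2 - 7*s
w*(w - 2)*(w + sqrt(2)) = w^3 - 2*w^2 + sqrt(2)*w^2 - 2*sqrt(2)*w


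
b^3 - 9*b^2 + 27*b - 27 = (b - 3)^3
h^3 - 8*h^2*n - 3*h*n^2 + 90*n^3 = (h - 6*n)*(h - 5*n)*(h + 3*n)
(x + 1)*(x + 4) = x^2 + 5*x + 4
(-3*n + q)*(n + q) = -3*n^2 - 2*n*q + q^2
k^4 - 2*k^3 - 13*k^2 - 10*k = k*(k - 5)*(k + 1)*(k + 2)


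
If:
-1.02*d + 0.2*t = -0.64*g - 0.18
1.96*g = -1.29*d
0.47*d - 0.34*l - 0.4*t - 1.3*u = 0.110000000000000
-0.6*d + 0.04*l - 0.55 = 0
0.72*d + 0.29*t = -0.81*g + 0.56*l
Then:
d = -1.30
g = 0.86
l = -5.75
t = -10.27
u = 4.11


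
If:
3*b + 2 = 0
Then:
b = -2/3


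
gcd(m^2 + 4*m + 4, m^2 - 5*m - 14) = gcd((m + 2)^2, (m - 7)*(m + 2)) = m + 2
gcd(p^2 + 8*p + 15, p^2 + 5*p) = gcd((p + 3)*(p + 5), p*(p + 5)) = p + 5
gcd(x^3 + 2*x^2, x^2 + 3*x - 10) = 1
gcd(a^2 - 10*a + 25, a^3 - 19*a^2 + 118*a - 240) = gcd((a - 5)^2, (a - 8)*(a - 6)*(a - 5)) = a - 5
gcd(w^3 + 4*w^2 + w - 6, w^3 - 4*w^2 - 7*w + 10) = w^2 + w - 2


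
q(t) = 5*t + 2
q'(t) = 5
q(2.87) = 16.35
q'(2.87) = 5.00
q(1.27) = 8.35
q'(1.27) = 5.00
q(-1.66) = -6.30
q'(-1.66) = 5.00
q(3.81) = 21.05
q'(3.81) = 5.00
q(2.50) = 14.50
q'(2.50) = 5.00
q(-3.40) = -15.00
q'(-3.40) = 5.00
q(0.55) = 4.75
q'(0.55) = 5.00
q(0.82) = 6.10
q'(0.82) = 5.00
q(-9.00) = -43.00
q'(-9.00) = 5.00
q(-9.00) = -43.00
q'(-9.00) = 5.00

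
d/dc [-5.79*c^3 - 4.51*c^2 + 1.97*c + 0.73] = -17.37*c^2 - 9.02*c + 1.97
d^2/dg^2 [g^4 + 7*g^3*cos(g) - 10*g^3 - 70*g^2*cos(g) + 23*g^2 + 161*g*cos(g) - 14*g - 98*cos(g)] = -7*g^3*cos(g) - 42*g^2*sin(g) + 70*g^2*cos(g) + 12*g^2 + 280*g*sin(g) - 119*g*cos(g) - 60*g - 322*sin(g) - 42*cos(g) + 46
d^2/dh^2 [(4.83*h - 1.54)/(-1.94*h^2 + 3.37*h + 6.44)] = ((3.88*h - 3.37)*(4.83*h - 1.54)*(7.76*h - 6.74) + (56.2212*h - 38.5294)*(-1.94*h^2 + 3.37*h + 6.44))/(-1.94*h^2 + 3.37*h + 6.44)^3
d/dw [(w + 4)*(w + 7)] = 2*w + 11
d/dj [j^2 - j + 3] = 2*j - 1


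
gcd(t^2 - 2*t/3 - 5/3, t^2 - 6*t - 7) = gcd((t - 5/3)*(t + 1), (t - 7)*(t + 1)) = t + 1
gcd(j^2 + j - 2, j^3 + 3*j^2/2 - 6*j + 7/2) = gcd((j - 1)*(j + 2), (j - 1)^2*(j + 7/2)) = j - 1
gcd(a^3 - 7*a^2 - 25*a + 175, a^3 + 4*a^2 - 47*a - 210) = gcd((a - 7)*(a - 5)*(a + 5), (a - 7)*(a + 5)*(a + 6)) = a^2 - 2*a - 35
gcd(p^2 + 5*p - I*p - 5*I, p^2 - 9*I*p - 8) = p - I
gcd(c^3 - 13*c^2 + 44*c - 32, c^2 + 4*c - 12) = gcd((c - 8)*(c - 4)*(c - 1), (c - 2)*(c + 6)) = 1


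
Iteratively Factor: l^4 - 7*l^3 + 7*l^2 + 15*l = (l + 1)*(l^3 - 8*l^2 + 15*l) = (l - 5)*(l + 1)*(l^2 - 3*l) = l*(l - 5)*(l + 1)*(l - 3)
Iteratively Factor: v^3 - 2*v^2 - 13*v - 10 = (v + 2)*(v^2 - 4*v - 5) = (v + 1)*(v + 2)*(v - 5)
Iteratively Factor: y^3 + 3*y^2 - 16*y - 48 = (y + 3)*(y^2 - 16) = (y - 4)*(y + 3)*(y + 4)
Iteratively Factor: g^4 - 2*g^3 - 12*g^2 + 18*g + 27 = (g - 3)*(g^3 + g^2 - 9*g - 9) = (g - 3)*(g + 3)*(g^2 - 2*g - 3) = (g - 3)^2*(g + 3)*(g + 1)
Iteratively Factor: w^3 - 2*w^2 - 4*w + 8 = (w - 2)*(w^2 - 4) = (w - 2)^2*(w + 2)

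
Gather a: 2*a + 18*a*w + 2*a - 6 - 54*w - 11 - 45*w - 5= a*(18*w + 4) - 99*w - 22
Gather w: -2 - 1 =-3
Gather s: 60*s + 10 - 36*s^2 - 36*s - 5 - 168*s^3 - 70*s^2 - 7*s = -168*s^3 - 106*s^2 + 17*s + 5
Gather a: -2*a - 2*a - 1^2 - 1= -4*a - 2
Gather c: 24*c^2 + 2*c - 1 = 24*c^2 + 2*c - 1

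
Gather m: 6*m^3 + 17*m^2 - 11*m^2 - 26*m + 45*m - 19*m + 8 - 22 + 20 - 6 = 6*m^3 + 6*m^2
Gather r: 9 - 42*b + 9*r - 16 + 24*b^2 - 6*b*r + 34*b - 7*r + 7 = 24*b^2 - 8*b + r*(2 - 6*b)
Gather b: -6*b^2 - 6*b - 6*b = -6*b^2 - 12*b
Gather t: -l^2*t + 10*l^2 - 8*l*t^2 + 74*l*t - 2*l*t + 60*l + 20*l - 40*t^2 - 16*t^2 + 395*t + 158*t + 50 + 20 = 10*l^2 + 80*l + t^2*(-8*l - 56) + t*(-l^2 + 72*l + 553) + 70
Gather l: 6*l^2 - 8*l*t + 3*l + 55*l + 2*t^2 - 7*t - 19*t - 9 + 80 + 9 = 6*l^2 + l*(58 - 8*t) + 2*t^2 - 26*t + 80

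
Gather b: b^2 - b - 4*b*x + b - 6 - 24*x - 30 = b^2 - 4*b*x - 24*x - 36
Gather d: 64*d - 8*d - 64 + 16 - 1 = 56*d - 49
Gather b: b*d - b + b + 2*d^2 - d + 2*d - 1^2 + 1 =b*d + 2*d^2 + d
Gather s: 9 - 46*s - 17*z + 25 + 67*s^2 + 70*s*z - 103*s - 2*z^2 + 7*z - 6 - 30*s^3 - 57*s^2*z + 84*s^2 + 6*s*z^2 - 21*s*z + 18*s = -30*s^3 + s^2*(151 - 57*z) + s*(6*z^2 + 49*z - 131) - 2*z^2 - 10*z + 28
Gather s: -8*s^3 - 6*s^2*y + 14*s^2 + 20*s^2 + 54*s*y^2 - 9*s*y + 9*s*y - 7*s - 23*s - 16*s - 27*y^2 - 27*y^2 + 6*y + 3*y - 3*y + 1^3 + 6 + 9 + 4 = -8*s^3 + s^2*(34 - 6*y) + s*(54*y^2 - 46) - 54*y^2 + 6*y + 20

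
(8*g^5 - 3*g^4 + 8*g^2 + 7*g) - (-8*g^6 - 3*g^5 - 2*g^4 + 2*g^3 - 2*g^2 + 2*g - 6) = 8*g^6 + 11*g^5 - g^4 - 2*g^3 + 10*g^2 + 5*g + 6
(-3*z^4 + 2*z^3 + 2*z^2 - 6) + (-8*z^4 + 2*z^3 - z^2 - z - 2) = -11*z^4 + 4*z^3 + z^2 - z - 8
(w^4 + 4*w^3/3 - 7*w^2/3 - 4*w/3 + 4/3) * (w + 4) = w^5 + 16*w^4/3 + 3*w^3 - 32*w^2/3 - 4*w + 16/3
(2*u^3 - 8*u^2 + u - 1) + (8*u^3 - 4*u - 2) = 10*u^3 - 8*u^2 - 3*u - 3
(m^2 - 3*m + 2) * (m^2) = m^4 - 3*m^3 + 2*m^2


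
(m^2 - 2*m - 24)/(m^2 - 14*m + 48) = (m + 4)/(m - 8)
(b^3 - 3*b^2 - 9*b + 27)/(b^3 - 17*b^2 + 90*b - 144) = (b^2 - 9)/(b^2 - 14*b + 48)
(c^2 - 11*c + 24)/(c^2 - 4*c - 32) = (c - 3)/(c + 4)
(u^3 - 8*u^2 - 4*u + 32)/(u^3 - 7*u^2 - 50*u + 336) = (u^2 - 4)/(u^2 + u - 42)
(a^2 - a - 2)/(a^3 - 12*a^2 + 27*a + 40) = (a - 2)/(a^2 - 13*a + 40)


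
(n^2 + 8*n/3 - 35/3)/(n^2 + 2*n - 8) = (3*n^2 + 8*n - 35)/(3*(n^2 + 2*n - 8))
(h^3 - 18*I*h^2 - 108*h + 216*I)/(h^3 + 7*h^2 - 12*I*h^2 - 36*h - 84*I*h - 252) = (h - 6*I)/(h + 7)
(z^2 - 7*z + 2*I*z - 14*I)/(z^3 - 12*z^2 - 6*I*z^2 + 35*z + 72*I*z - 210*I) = (z + 2*I)/(z^2 - z*(5 + 6*I) + 30*I)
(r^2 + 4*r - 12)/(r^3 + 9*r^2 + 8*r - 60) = 1/(r + 5)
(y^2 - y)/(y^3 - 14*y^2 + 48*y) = (y - 1)/(y^2 - 14*y + 48)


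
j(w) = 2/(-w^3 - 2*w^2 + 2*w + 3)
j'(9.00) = 0.00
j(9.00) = 0.00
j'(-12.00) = 0.00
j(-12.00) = 0.00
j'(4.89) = 0.01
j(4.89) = -0.01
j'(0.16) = -0.24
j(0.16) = 0.61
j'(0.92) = 1.50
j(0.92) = 0.84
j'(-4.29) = 0.05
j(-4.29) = 0.05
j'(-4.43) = 0.04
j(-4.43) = 0.05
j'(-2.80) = 1.53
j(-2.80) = 0.54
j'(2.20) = 0.26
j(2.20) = -0.15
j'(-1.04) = -416.36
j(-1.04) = -16.90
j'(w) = 2*(3*w^2 + 4*w - 2)/(-w^3 - 2*w^2 + 2*w + 3)^2 = 2*(3*w^2 + 4*w - 2)/(w^3 + 2*w^2 - 2*w - 3)^2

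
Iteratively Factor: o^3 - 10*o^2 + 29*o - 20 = (o - 5)*(o^2 - 5*o + 4) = (o - 5)*(o - 4)*(o - 1)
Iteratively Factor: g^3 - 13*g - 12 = (g - 4)*(g^2 + 4*g + 3) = (g - 4)*(g + 1)*(g + 3)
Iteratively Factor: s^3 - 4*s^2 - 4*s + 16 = (s - 2)*(s^2 - 2*s - 8) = (s - 4)*(s - 2)*(s + 2)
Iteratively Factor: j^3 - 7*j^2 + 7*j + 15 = (j - 3)*(j^2 - 4*j - 5) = (j - 3)*(j + 1)*(j - 5)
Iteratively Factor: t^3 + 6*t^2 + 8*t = (t)*(t^2 + 6*t + 8) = t*(t + 2)*(t + 4)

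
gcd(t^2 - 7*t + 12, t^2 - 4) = 1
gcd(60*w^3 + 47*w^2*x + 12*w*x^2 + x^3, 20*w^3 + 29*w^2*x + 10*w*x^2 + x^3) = 20*w^2 + 9*w*x + x^2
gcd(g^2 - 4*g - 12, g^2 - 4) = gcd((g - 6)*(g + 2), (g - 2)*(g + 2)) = g + 2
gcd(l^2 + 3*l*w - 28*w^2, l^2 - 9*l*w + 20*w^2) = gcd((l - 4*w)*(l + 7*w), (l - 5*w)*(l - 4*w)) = -l + 4*w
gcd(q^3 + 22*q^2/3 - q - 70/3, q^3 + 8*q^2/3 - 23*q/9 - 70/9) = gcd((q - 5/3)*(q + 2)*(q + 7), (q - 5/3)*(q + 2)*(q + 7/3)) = q^2 + q/3 - 10/3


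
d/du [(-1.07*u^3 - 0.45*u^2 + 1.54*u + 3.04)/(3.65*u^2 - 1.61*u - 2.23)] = (-3.9055*u^4 + 3.4454*u^3 + 2.2618*u^2 - 20.185*u + 1.4602)/(13.3225*u^4 - 11.753*u^3 - 13.6869*u^2 + 7.1806*u + 4.9729)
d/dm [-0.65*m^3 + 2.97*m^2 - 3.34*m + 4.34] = -1.95*m^2 + 5.94*m - 3.34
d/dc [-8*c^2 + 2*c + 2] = 2 - 16*c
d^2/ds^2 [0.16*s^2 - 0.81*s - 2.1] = 0.320000000000000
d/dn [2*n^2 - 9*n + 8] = 4*n - 9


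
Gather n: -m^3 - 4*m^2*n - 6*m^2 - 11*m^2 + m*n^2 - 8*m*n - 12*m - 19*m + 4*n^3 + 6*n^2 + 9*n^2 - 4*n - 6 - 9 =-m^3 - 17*m^2 - 31*m + 4*n^3 + n^2*(m + 15) + n*(-4*m^2 - 8*m - 4) - 15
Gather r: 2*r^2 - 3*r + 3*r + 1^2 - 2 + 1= 2*r^2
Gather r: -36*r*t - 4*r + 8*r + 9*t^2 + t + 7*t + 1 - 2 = r*(4 - 36*t) + 9*t^2 + 8*t - 1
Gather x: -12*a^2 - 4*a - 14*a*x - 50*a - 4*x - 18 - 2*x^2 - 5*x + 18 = -12*a^2 - 54*a - 2*x^2 + x*(-14*a - 9)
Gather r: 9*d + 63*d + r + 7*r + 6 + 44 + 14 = 72*d + 8*r + 64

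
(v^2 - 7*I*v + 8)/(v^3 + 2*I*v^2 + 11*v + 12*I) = (v - 8*I)/(v^2 + I*v + 12)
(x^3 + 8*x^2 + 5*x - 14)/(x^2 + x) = (x^3 + 8*x^2 + 5*x - 14)/(x*(x + 1))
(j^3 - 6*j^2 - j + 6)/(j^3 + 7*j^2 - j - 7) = (j - 6)/(j + 7)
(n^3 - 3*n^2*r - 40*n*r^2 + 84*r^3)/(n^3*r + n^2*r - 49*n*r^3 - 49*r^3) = (n^2 + 4*n*r - 12*r^2)/(r*(n^2 + 7*n*r + n + 7*r))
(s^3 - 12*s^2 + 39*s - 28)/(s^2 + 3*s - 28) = (s^2 - 8*s + 7)/(s + 7)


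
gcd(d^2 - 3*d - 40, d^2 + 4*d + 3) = 1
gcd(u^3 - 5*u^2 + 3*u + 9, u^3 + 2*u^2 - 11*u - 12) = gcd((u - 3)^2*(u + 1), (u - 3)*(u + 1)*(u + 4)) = u^2 - 2*u - 3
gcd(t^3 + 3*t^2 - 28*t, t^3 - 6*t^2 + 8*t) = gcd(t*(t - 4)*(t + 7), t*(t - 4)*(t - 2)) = t^2 - 4*t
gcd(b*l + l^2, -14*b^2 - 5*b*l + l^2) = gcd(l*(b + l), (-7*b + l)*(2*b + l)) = 1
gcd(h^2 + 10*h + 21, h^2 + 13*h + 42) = h + 7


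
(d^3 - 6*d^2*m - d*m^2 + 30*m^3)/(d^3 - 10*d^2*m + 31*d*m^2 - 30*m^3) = (d + 2*m)/(d - 2*m)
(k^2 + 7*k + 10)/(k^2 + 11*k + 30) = (k + 2)/(k + 6)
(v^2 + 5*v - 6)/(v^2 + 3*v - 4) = (v + 6)/(v + 4)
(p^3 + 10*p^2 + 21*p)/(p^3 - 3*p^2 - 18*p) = (p + 7)/(p - 6)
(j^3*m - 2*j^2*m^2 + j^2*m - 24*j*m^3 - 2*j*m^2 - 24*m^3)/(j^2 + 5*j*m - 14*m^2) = m*(j^3 - 2*j^2*m + j^2 - 24*j*m^2 - 2*j*m - 24*m^2)/(j^2 + 5*j*m - 14*m^2)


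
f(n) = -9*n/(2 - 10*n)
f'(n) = -90*n/(2 - 10*n)^2 - 9/(2 - 10*n)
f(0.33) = 2.28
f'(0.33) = -10.65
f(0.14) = -2.10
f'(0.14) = -50.00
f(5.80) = 0.93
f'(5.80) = -0.01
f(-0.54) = 0.66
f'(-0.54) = -0.33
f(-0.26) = 0.51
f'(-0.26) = -0.85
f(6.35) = 0.93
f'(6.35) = -0.00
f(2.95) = 0.97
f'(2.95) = -0.02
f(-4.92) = 0.86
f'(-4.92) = -0.01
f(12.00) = 0.92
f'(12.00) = 0.00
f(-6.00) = 0.87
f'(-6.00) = 0.00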